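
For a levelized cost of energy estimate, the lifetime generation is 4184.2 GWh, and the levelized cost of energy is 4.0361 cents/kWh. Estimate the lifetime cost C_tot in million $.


C_tot = LCOE / 100 * E_tot
C_tot = 4.0361 / 100 * 4184.2
C_tot = 168.88 million $


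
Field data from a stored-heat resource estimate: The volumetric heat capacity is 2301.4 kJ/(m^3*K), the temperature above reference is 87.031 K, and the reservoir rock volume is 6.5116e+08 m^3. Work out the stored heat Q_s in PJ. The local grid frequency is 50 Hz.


Q_s = Vr * rhoc * dT / 1e12
Q_s = 6.5116e+08 * 2301.4 * 87.031 / 1e12
Q_s = 130.42 PJ


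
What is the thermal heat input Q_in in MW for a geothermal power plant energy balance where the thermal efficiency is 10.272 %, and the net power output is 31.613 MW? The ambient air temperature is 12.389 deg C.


Q_in = W_net / (eta / 100)
Q_in = 31.613 / (10.272 / 100)
Q_in = 307.76 MW


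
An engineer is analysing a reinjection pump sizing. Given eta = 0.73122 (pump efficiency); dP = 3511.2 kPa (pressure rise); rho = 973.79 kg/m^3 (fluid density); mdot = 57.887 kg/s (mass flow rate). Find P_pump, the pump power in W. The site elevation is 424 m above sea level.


P_pump = mdot * dP / (rho * eta)
P_pump = 57.887 * 3511.2 / (973.79 * 0.73122)
P_pump = 285.4455 kW
Convert: 285.4455 kW * 1000.0 = 2.8545e+05 W
P_pump = 2.8545e+05 W


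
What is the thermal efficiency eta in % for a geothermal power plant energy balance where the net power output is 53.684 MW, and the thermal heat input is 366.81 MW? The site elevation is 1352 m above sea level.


eta = W_net / Q_in * 100
eta = 53.684 / 366.81 * 100
eta = 14.635 %


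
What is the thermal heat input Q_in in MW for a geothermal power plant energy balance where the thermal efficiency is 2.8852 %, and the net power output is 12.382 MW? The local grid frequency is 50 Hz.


Q_in = W_net / (eta / 100)
Q_in = 12.382 / (2.8852 / 100)
Q_in = 429.16 MW


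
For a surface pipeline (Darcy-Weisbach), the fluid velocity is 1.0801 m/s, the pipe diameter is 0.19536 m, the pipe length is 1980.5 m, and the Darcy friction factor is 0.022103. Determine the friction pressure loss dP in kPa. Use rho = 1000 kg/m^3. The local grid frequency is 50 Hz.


dP = f * (L/D) * (rho*vel^2/2) / 1000
dP = 0.022103 * (1980.5/0.19536) * (1000*1.0801^2/2) / 1000
dP = 130.70 kPa


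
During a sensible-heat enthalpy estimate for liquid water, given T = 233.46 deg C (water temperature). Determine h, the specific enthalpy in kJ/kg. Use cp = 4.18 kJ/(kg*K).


h = cp * T
h = 4.18 * 233.46
h = 975.86 kJ/kg


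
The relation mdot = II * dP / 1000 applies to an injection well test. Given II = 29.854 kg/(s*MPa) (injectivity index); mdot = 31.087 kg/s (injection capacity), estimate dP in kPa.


dP = mdot * 1000 / II
dP = 31.087 * 1000 / 29.854
dP = 1041.3 kPa


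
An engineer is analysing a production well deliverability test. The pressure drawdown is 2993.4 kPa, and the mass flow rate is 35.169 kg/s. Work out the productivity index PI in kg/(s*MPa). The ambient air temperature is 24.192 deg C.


PI = mdot * 1000 / dP
PI = 35.169 * 1000 / 2993.4
PI = 11.749 kg/(s*MPa)


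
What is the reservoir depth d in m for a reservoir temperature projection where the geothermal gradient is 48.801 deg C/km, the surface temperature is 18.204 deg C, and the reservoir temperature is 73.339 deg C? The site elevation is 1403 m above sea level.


d = (T_res - T_surf) / grad * 1000
d = (73.339 - 18.204) / 48.801 * 1000
d = 1129.8 m


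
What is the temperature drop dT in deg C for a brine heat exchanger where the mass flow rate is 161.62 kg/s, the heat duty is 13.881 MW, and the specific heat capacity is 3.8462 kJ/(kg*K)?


dT = Q * 1000 / (mdot * cp)
dT = 13.881 * 1000 / (161.62 * 3.8462)
dT = 22.33026 K
Convert (temperature difference, 1 K = 1 deg C): 22.33026 K = 22.33026 deg C
dT = 22.330 deg C


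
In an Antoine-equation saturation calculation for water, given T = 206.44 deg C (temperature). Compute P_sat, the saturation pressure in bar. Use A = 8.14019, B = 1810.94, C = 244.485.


P_sat = 10^(A - B/(C + T)) / 760 * 0.101325
P_sat = 10^(8.14019 - 1810.94/(244.485 + 206.44)) / 760 * 0.101325
P_sat = 1.774341 MPa
Convert: 1.774341 MPa * 10.0 = 17.743 bar
P_sat = 17.743 bar


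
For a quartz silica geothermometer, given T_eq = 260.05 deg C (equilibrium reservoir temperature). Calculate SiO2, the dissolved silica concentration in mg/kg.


SiO2 = 10^(5.19 - 1309/(T_eq + 273.15))
SiO2 = 10^(5.19 - 1309/(260.05 + 273.15))
SiO2 = 543.26 mg/kg


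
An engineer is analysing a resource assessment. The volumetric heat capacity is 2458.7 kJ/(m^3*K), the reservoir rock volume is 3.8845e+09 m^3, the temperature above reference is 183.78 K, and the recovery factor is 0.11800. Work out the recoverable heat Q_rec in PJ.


Step 1: Q_s = Vr*rhoc*dT/1e12 = 3.8845e+09*2458.7*183.78/1e12 = 1755.250 PJ
Step 2: Q_rec = Q_s * RF = 1755.250 * 0.118 = 207.12 PJ
Q_rec = 207.12 PJ


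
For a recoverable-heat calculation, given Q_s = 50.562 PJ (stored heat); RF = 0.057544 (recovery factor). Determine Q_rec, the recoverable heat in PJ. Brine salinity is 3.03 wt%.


Q_rec = Q_s * RF
Q_rec = 50.562 * 0.057544
Q_rec = 2.9095 PJ


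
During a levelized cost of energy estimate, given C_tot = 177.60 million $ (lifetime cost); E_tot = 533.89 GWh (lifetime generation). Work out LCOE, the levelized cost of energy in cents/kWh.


LCOE = C_tot / E_tot * 100
LCOE = 177.60 / 533.89 * 100
LCOE = 33.265 cents/kWh


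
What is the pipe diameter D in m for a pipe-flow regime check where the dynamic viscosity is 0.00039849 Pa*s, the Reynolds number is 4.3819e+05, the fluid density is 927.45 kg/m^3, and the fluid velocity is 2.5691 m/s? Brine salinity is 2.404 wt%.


D = Re * mu / (rho * vel)
D = 4.3819e+05 * 0.00039849 / (927.45 * 2.5691)
D = 0.073284 m


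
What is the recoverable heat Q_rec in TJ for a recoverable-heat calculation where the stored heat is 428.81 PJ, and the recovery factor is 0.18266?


Q_rec = Q_s * RF
Q_rec = 428.81 * 0.18266
Q_rec = 78.32643 PJ
Convert: 78.32643 PJ * 1000.0 = 78326 TJ
Q_rec = 78326 TJ


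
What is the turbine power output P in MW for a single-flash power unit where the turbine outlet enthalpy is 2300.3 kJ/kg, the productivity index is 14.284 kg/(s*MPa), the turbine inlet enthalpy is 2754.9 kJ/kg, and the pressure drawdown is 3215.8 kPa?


Step 1: mdot = PI * dP / 1000 = 14.284 * 3215.8 / 1000 = 45.93449 kg/s
Step 2: P = mdot*(h_in - h_out)/1000 = 45.93449*(2754.9 - 2300.3)/1000 = 20.882 MW
P = 20.882 MW


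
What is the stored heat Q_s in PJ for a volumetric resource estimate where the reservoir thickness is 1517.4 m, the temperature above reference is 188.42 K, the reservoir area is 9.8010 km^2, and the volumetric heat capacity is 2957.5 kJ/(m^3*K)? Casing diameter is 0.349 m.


Step 1: Vr = A*1e6*hr = 9.801*1e6*1517.4 = 1.487204e+10 m^3
Step 2: Q_s = Vr*rhoc*dT/1e12 = 1.487204e+10*2957.5*188.42/1e12 = 8287.5 PJ
Q_s = 8287.5 PJ


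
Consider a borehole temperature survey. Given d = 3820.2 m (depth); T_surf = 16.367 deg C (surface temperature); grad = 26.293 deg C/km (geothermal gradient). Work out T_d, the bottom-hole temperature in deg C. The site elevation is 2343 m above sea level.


T_d = T_surf + grad * d / 1000
T_d = 16.367 + 26.293 * 3820.2 / 1000
T_d = 116.81 deg C


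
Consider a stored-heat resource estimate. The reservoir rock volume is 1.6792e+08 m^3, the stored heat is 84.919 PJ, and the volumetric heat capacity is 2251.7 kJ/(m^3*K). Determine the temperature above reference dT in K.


dT = Q_s * 1e12 / (Vr * rhoc)
dT = 84.919 * 1e12 / (1.6792e+08 * 2251.7)
dT = 224.59 K


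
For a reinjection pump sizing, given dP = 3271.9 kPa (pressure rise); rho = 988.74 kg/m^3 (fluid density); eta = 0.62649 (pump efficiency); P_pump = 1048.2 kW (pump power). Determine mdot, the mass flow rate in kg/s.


mdot = P_pump * rho * eta / dP
mdot = 1048.2 * 988.74 * 0.62649 / 3271.9
mdot = 198.45 kg/s


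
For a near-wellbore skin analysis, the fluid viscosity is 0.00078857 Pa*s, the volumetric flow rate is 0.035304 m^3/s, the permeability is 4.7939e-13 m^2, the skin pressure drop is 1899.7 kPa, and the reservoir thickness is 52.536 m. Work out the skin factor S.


S = dP_s * 1000 * 2*pi*k*hr / (q*mu)
S = 1899.7 * 1000 * 2*pi*4.7939e-13*52.536 / (0.035304*0.00078857)
S = 10.798


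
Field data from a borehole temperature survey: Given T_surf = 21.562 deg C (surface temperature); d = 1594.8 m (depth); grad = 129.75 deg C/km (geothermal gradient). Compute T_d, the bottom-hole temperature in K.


T_d = T_surf + grad * d / 1000
T_d = 21.562 + 129.75 * 1594.8 / 1000
T_d = 228.4873 deg C
Convert to K: 228.4873 + 273.15 = 501.64 K
T_d = 501.64 K


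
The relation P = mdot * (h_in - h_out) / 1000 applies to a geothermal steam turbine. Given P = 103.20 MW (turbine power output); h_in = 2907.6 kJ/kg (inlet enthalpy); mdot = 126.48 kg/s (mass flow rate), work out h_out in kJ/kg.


h_out = h_in - P * 1000 / mdot
h_out = 2907.6 - 103.20 * 1000 / 126.48
h_out = 2091.7 kJ/kg


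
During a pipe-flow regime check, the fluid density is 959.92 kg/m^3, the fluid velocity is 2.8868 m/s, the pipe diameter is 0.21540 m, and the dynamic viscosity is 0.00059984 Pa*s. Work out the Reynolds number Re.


Re = rho * vel * D / mu
Re = 959.92 * 2.8868 * 0.21540 / 0.00059984
Re = 9.9509e+05


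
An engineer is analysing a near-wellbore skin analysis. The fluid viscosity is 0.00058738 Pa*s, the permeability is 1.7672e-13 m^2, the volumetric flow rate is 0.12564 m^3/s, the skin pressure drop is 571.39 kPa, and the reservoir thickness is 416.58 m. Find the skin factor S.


S = dP_s * 1000 * 2*pi*k*hr / (q*mu)
S = 571.39 * 1000 * 2*pi*1.7672e-13*416.58 / (0.12564*0.00058738)
S = 3.5814


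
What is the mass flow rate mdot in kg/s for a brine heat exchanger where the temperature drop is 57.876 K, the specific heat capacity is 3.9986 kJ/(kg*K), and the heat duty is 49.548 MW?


mdot = Q * 1000 / (cp * dT)
mdot = 49.548 * 1000 / (3.9986 * 57.876)
mdot = 214.10 kg/s


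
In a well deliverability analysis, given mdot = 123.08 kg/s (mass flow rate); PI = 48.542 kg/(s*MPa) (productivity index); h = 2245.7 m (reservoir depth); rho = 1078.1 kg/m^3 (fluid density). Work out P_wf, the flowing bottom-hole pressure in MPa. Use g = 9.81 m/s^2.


Step 1: P_i = rho*g*h/1e6 = 1078.1*9.81*2245.7/1e6 = 23.75088 MPa
Step 2: P_wf = P_i - mdot/PI = 23.75088 - 123.08/48.542 = 21.215 MPa
P_wf = 21.215 MPa


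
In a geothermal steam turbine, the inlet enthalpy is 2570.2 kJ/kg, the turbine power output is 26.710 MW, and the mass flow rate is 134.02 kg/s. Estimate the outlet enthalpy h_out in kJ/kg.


h_out = h_in - P * 1000 / mdot
h_out = 2570.2 - 26.710 * 1000 / 134.02
h_out = 2370.9 kJ/kg


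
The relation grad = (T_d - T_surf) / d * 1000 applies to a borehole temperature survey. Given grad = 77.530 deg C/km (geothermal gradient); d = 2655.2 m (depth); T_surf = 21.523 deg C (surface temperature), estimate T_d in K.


T_d = T_surf + grad * d / 1000
T_d = 21.523 + 77.530 * 2655.2 / 1000
T_d = 227.3807 deg C
Convert to K: 227.3807 + 273.15 = 500.53 K
T_d = 500.53 K


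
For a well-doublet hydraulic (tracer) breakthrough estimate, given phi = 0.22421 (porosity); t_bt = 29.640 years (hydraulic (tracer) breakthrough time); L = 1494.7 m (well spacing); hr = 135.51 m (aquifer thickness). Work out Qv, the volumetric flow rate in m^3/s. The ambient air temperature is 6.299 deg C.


Qv = pi*hr*phi*L^2 / (3*t_bt*365.25*86400)
Qv = pi*135.51*0.22421*1494.7^2 / (3*29.640*365.25*86400)
Qv = 0.075994 m^3/s


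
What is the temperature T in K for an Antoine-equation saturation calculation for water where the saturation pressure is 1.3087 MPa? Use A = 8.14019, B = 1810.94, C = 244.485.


T = B / (A - log10(P_sat * 760 / 0.101325)) - C
T = 1810.94 / (8.14019 - log10(1.3087 * 760 / 0.101325)) - 244.485
T = 192.0699 deg C
Convert to K: 192.0699 + 273.15 = 465.22 K
T = 465.22 K


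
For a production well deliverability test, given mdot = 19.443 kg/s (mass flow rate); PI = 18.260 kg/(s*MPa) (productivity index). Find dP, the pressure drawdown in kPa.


dP = mdot * 1000 / PI
dP = 19.443 * 1000 / 18.260
dP = 1064.8 kPa


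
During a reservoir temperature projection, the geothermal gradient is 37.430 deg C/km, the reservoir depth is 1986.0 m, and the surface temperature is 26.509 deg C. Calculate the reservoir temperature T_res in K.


T_res = T_surf + grad * d / 1000
T_res = 26.509 + 37.430 * 1986.0 / 1000
T_res = 100.8450 deg C
Convert to K: 100.8450 + 273.15 = 374.00 K
T_res = 374.00 K


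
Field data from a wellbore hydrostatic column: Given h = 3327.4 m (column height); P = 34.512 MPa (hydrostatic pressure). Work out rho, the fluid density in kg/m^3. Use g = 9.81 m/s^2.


rho = P * 1e6 / (g * h)
rho = 34.512 * 1e6 / (9.81 * 3327.4)
rho = 1057.3 kg/m^3


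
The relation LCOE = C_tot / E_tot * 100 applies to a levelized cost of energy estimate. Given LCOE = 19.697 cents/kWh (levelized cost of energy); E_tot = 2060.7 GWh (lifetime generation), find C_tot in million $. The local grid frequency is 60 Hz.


C_tot = LCOE / 100 * E_tot
C_tot = 19.697 / 100 * 2060.7
C_tot = 405.90 million $


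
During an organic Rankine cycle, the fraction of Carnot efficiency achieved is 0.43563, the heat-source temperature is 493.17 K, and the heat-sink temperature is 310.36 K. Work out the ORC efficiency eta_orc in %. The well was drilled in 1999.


eta_orc = (1 - Tc/Th) * f * 100
eta_orc = (1 - 310.36/493.17) * 0.43563 * 100
eta_orc = 16.148 %


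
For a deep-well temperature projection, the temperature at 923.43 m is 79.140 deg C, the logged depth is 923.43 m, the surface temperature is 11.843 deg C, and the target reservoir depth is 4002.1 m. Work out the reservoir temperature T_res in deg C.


Step 1: grad = (T_d1 - T_surf)/d1 * 1000 = (79.14 - 11.843)/923.43 * 1000 = 72.87721 deg C/km
Step 2: T_res = T_surf + grad*d2/1000 = 11.843 + 72.87721*4002.1/1000 = 303.50 deg C
T_res = 303.50 deg C


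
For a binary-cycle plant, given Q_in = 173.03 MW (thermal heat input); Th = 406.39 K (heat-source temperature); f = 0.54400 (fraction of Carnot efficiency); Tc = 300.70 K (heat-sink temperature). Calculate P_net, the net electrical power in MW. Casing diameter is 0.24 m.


Step 1: eta = (1 - Tc/Th)*f = (1 - 300.7/406.39)*0.544 = 0.1414783
Step 2: P_net = eta * Q_in = 0.1414783 * 173.03 = 24.480 MW
P_net = 24.480 MW


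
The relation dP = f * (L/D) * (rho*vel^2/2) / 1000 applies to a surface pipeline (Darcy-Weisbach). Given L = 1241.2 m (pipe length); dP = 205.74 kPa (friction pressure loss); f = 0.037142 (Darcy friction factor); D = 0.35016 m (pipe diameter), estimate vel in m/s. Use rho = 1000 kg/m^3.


vel = sqrt(dP*1000*2*D / (f*L*rho))
vel = sqrt(205.74*1000*2*0.35016 / (0.037142*1241.2*1000))
vel = 1.7679 m/s


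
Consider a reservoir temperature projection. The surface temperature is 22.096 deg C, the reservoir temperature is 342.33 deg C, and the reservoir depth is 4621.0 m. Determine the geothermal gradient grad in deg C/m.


grad = (T_res - T_surf) / d * 1000
grad = (342.33 - 22.096) / 4621.0 * 1000
grad = 69.29972 deg C/km
Convert: 69.29972 deg C/km * 0.001 = 0.069300 deg C/m
grad = 0.069300 deg C/m


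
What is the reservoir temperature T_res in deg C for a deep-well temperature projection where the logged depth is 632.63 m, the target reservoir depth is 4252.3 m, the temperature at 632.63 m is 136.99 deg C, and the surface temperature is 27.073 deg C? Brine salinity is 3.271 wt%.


Step 1: grad = (T_d1 - T_surf)/d1 * 1000 = (136.99 - 27.073)/632.63 * 1000 = 173.7461 deg C/km
Step 2: T_res = T_surf + grad*d2/1000 = 27.073 + 173.7461*4252.3/1000 = 765.89 deg C
T_res = 765.89 deg C


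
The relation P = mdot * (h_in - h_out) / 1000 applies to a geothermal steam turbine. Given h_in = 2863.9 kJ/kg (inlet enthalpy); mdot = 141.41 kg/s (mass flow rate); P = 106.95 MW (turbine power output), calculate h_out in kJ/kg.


h_out = h_in - P * 1000 / mdot
h_out = 2863.9 - 106.95 * 1000 / 141.41
h_out = 2107.6 kJ/kg


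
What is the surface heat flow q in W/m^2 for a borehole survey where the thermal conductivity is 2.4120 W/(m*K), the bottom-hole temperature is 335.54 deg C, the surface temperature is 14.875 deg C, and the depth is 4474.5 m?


Step 1: grad = (T_d - T_surf)/d * 1000 = (335.54 - 14.875)/4474.5 * 1000 = 71.66499 deg C/km
Step 2: q = k * grad / 1000 = 2.412 * 71.66499 / 1000 = 0.17286 W/m^2
q = 0.17286 W/m^2


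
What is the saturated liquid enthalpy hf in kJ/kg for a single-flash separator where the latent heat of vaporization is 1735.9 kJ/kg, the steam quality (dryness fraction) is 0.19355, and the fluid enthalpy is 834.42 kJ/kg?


hf = h - x * hfg
hf = 834.42 - 0.19355 * 1735.9
hf = 498.44 kJ/kg


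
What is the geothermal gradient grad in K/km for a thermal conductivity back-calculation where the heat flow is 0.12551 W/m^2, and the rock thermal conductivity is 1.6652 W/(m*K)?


grad = q / k * 1000
grad = 0.12551 / 1.6652 * 1000
grad = 75.37233 deg C/km
Convert: 75.37233 deg C/km * 1.0 = 75.372 K/km
grad = 75.372 K/km


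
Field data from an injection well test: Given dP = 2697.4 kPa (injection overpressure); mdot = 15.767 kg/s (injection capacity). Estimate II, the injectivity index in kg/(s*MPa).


II = mdot * 1000 / dP
II = 15.767 * 1000 / 2697.4
II = 5.8453 kg/(s*MPa)


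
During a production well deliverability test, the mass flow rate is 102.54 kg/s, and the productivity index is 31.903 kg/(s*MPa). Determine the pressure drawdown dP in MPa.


dP = mdot * 1000 / PI
dP = 102.54 * 1000 / 31.903
dP = 3214.118 kPa
Convert: 3214.118 kPa * 0.001 = 3.2141 MPa
dP = 3.2141 MPa


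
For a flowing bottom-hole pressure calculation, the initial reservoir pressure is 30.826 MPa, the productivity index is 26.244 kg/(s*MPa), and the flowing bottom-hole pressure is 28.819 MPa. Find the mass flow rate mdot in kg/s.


mdot = (P_i - P_wf) * PI
mdot = (30.826 - 28.819) * 26.244
mdot = 52.672 kg/s


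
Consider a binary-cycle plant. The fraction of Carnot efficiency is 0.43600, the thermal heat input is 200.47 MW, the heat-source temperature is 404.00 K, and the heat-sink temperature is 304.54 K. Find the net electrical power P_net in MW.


Step 1: eta = (1 - Tc/Th)*f = (1 - 304.54/404.0)*0.436 = 0.1073380
Step 2: P_net = eta * Q_in = 0.1073380 * 200.47 = 21.518 MW
P_net = 21.518 MW


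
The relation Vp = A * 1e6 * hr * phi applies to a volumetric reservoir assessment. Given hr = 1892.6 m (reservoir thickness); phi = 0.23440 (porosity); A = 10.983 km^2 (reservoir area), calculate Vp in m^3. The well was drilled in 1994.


Vp = A * 1e6 * hr * phi
Vp = 10.983 * 1e6 * 1892.6 * 0.23440
Vp = 4.8723e+09 m^3


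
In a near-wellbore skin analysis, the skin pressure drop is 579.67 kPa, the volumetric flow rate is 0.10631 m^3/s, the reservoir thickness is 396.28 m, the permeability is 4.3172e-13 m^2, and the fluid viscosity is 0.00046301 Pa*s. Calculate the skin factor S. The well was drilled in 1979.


S = dP_s * 1000 * 2*pi*k*hr / (q*mu)
S = 579.67 * 1000 * 2*pi*4.3172e-13*396.28 / (0.10631*0.00046301)
S = 12.659


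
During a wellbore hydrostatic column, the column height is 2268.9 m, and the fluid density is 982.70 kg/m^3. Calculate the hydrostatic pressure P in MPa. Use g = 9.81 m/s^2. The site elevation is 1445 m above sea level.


P = rho * g * h / 1e6
P = 982.70 * 9.81 * 2268.9 / 1e6
P = 21.873 MPa


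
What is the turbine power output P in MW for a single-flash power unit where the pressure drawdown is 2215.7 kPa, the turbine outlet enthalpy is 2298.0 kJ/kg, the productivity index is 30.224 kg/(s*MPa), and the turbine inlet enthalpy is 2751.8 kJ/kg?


Step 1: mdot = PI * dP / 1000 = 30.224 * 2215.7 / 1000 = 66.96732 kg/s
Step 2: P = mdot*(h_in - h_out)/1000 = 66.96732*(2751.8 - 2298.0)/1000 = 30.390 MW
P = 30.390 MW


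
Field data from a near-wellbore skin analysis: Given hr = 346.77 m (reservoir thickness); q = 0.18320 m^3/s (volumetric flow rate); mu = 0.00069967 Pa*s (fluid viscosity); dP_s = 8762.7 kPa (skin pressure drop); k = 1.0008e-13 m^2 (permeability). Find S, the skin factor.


S = dP_s * 1000 * 2*pi*k*hr / (q*mu)
S = 8762.7 * 1000 * 2*pi*1.0008e-13*346.77 / (0.18320*0.00069967)
S = 14.907


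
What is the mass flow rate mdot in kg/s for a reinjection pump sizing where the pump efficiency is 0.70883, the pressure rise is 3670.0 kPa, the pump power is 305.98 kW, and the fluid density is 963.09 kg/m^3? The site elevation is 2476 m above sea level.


mdot = P_pump * rho * eta / dP
mdot = 305.98 * 963.09 * 0.70883 / 3670.0
mdot = 56.916 kg/s


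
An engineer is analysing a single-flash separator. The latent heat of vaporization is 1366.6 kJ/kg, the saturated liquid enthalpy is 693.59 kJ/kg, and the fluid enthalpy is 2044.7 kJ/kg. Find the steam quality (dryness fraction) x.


x = (h - hf) / hfg
x = (2044.7 - 693.59) / 1366.6
x = 0.98867


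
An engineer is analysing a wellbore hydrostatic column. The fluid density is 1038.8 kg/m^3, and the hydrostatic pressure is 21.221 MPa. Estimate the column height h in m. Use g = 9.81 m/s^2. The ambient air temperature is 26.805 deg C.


h = P * 1e6 / (g * rho)
h = 21.221 * 1e6 / (9.81 * 1038.8)
h = 2082.4 m


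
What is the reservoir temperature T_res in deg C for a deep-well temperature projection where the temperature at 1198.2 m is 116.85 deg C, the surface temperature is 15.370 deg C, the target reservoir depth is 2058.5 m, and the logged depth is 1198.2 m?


Step 1: grad = (T_d1 - T_surf)/d1 * 1000 = (116.85 - 15.37)/1198.2 * 1000 = 84.69371 deg C/km
Step 2: T_res = T_surf + grad*d2/1000 = 15.37 + 84.69371*2058.5/1000 = 189.71 deg C
T_res = 189.71 deg C


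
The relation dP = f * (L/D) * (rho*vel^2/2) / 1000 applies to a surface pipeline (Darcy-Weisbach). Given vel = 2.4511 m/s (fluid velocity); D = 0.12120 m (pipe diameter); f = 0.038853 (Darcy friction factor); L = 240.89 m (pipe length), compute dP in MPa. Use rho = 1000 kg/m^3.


dP = f * (L/D) * (rho*vel^2/2) / 1000
dP = 0.038853 * (240.89/0.12120) * (1000*2.4511^2/2) / 1000
dP = 231.9705 kPa
Convert: 231.9705 kPa * 0.001 = 0.23197 MPa
dP = 0.23197 MPa


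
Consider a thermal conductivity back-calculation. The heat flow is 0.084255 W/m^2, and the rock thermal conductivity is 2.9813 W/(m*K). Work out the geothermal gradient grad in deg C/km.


grad = q / k * 1000
grad = 0.084255 / 2.9813 * 1000
grad = 28.261 deg C/km


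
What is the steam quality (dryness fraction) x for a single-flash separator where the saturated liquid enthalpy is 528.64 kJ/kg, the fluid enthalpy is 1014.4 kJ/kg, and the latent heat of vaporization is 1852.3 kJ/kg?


x = (h - hf) / hfg
x = (1014.4 - 528.64) / 1852.3
x = 0.26225


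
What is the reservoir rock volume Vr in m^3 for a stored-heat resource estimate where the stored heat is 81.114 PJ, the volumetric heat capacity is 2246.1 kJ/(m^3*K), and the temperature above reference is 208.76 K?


Vr = Q_s * 1e12 / (rhoc * dT)
Vr = 81.114 * 1e12 / (2246.1 * 208.76)
Vr = 1.7299e+08 m^3


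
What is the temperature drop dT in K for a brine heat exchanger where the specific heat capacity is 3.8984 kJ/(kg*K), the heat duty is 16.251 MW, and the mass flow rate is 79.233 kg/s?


dT = Q * 1000 / (mdot * cp)
dT = 16.251 * 1000 / (79.233 * 3.8984)
dT = 52.612 K


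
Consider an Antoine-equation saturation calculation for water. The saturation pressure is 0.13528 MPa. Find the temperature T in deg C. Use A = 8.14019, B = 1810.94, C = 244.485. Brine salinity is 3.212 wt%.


T = B / (A - log10(P_sat * 760 / 0.101325)) - C
T = 1810.94 / (8.14019 - log10(0.13528 * 760 / 0.101325)) - 244.485
T = 108.26 deg C


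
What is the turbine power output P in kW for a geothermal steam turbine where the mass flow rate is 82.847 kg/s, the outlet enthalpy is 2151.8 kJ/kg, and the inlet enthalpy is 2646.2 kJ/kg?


P = mdot * (h_in - h_out) / 1000
P = 82.847 * (2646.2 - 2151.8) / 1000
P = 40.95956 MW
Convert: 40.95956 MW * 1000.0 = 40960 kW
P = 40960 kW


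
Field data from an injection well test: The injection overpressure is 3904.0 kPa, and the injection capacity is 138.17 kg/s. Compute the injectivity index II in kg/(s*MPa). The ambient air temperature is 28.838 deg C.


II = mdot * 1000 / dP
II = 138.17 * 1000 / 3904.0
II = 35.392 kg/(s*MPa)


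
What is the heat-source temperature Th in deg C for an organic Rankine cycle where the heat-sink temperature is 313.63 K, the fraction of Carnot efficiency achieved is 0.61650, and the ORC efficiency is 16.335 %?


Th = Tc / (1 - (eta_orc/100)/f)
Th = 313.63 / (1 - (16.335/100)/0.61650)
Th = 426.6863 K
Convert to deg C: 426.6863 - 273.15 = 153.54 deg C
Th = 153.54 deg C


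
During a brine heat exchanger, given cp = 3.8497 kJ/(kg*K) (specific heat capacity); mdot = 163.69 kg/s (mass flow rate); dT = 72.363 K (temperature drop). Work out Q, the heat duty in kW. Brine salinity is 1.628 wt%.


Q = mdot * cp * dT / 1000
Q = 163.69 * 3.8497 * 72.363 / 1000
Q = 45.60008 MW
Convert: 45.60008 MW * 1000.0 = 45600 kW
Q = 45600 kW


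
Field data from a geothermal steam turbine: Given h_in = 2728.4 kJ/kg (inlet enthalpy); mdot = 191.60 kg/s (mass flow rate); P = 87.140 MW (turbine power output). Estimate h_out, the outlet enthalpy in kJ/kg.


h_out = h_in - P * 1000 / mdot
h_out = 2728.4 - 87.140 * 1000 / 191.60
h_out = 2273.6 kJ/kg


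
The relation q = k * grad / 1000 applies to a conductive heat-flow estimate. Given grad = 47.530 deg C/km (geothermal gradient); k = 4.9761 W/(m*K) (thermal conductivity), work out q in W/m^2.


q = k * grad / 1000
q = 4.9761 * 47.530 / 1000
q = 0.23651 W/m^2


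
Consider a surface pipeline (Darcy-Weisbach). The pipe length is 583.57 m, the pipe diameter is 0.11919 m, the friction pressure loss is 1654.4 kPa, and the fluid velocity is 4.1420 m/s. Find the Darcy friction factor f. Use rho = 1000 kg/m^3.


f = dP*1000 / ((L/D)*(rho*vel^2/2))
f = 1654.4*1000 / ((583.57/0.11919)*(1000*4.1420^2/2))
f = 0.039391


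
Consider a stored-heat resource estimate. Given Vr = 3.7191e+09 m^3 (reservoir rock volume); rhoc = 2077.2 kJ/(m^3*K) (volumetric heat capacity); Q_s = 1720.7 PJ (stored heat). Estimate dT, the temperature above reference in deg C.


dT = Q_s * 1e12 / (Vr * rhoc)
dT = 1720.7 * 1e12 / (3.7191e+09 * 2077.2)
dT = 222.7353 K
Convert (temperature difference, 1 K = 1 deg C): 222.7353 K = 222.7353 deg C
dT = 222.74 deg C


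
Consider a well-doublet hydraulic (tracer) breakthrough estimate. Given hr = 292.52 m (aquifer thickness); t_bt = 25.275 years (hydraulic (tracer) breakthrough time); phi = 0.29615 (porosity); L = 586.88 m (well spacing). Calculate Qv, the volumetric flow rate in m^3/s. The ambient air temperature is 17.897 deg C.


Qv = pi*hr*phi*L^2 / (3*t_bt*365.25*86400)
Qv = pi*292.52*0.29615*586.88^2 / (3*25.275*365.25*86400)
Qv = 0.039174 m^3/s


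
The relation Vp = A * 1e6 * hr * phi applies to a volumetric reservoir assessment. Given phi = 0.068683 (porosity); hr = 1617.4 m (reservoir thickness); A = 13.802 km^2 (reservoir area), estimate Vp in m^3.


Vp = A * 1e6 * hr * phi
Vp = 13.802 * 1e6 * 1617.4 * 0.068683
Vp = 1.5332e+09 m^3


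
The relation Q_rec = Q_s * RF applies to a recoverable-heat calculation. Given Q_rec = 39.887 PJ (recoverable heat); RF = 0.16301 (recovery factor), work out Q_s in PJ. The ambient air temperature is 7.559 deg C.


Q_s = Q_rec / RF
Q_s = 39.887 / 0.16301
Q_s = 244.69 PJ


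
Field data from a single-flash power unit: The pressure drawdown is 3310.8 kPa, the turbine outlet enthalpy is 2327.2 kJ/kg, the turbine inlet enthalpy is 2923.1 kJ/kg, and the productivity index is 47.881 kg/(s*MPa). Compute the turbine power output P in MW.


Step 1: mdot = PI * dP / 1000 = 47.881 * 3310.8 / 1000 = 158.5244 kg/s
Step 2: P = mdot*(h_in - h_out)/1000 = 158.5244*(2923.1 - 2327.2)/1000 = 94.465 MW
P = 94.465 MW


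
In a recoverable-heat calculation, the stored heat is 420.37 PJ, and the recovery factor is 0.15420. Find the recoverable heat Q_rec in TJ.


Q_rec = Q_s * RF
Q_rec = 420.37 * 0.15420
Q_rec = 64.82105 PJ
Convert: 64.82105 PJ * 1000.0 = 64821 TJ
Q_rec = 64821 TJ


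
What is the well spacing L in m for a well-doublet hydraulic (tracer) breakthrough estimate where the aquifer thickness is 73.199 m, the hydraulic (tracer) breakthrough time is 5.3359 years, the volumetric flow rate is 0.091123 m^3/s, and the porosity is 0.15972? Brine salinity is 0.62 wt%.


L = sqrt(t_bt*365.25*86400*3*Qv / (pi*hr*phi))
L = sqrt(5.3359*365.25*86400*3*0.091123 / (pi*73.199*0.15972))
L = 1119.5 m


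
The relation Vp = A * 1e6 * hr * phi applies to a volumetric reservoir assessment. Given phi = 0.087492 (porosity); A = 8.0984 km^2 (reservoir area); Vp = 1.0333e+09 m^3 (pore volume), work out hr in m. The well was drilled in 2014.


hr = Vp / (A * 1e6 * phi)
hr = 1.0333e+09 / (8.0984 * 1e6 * 0.087492)
hr = 1458.3 m


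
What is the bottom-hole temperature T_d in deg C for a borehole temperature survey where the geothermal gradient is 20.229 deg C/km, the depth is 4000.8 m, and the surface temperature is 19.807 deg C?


T_d = T_surf + grad * d / 1000
T_d = 19.807 + 20.229 * 4000.8 / 1000
T_d = 100.74 deg C


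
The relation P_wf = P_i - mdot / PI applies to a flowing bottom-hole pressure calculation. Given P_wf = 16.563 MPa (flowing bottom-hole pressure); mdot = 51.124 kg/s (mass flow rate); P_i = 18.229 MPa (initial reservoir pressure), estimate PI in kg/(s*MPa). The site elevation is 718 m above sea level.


PI = mdot / (P_i - P_wf)
PI = 51.124 / (18.229 - 16.563)
PI = 30.687 kg/(s*MPa)


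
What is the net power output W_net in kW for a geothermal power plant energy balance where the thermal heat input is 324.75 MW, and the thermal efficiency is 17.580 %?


W_net = eta / 100 * Q_in
W_net = 17.580 / 100 * 324.75
W_net = 57.09105 MW
Convert: 57.09105 MW * 1000.0 = 57091 kW
W_net = 57091 kW


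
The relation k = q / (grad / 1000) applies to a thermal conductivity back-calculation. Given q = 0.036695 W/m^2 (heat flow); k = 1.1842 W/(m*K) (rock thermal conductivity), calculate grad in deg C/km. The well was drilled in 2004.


grad = q / k * 1000
grad = 0.036695 / 1.1842 * 1000
grad = 30.987 deg C/km


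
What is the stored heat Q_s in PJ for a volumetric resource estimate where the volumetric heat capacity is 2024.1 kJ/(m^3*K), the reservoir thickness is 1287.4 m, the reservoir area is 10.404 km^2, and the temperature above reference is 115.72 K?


Step 1: Vr = A*1e6*hr = 10.404*1e6*1287.4 = 1.339411e+10 m^3
Step 2: Q_s = Vr*rhoc*dT/1e12 = 1.339411e+10*2024.1*115.72/1e12 = 3137.3 PJ
Q_s = 3137.3 PJ


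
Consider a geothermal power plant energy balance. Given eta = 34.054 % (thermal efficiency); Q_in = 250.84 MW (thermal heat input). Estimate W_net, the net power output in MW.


W_net = eta / 100 * Q_in
W_net = 34.054 / 100 * 250.84
W_net = 85.421 MW


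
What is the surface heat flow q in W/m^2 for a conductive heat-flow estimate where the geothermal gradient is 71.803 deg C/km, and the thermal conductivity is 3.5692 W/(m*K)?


q = k * grad / 1000
q = 3.5692 * 71.803 / 1000
q = 0.25628 W/m^2


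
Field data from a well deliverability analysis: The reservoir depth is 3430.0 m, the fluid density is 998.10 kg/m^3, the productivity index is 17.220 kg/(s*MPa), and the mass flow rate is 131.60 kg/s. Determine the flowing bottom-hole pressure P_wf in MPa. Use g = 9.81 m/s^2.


Step 1: P_i = rho*g*h/1e6 = 998.1*9.81*3430.0/1e6 = 33.58437 MPa
Step 2: P_wf = P_i - mdot/PI = 33.58437 - 131.6/17.22 = 25.942 MPa
P_wf = 25.942 MPa


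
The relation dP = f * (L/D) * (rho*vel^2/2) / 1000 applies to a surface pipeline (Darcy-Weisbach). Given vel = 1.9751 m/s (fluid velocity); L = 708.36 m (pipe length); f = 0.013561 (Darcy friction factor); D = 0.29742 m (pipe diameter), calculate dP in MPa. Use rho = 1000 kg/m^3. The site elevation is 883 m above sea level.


dP = f * (L/D) * (rho*vel^2/2) / 1000
dP = 0.013561 * (708.36/0.29742) * (1000*1.9751^2/2) / 1000
dP = 62.99756 kPa
Convert: 62.99756 kPa * 0.001 = 0.062998 MPa
dP = 0.062998 MPa


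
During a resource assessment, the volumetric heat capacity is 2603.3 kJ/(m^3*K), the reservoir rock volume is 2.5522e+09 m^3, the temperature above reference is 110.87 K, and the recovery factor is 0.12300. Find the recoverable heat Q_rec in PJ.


Step 1: Q_s = Vr*rhoc*dT/1e12 = 2.5522e+09*2603.3*110.87/1e12 = 736.6361 PJ
Step 2: Q_rec = Q_s * RF = 736.6361 * 0.123 = 90.606 PJ
Q_rec = 90.606 PJ


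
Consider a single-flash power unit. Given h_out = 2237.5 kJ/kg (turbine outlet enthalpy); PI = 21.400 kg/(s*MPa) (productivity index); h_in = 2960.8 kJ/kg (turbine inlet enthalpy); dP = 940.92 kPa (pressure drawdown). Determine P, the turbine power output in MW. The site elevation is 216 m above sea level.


Step 1: mdot = PI * dP / 1000 = 21.4 * 940.92 / 1000 = 20.13569 kg/s
Step 2: P = mdot*(h_in - h_out)/1000 = 20.13569*(2960.8 - 2237.5)/1000 = 14.564 MW
P = 14.564 MW


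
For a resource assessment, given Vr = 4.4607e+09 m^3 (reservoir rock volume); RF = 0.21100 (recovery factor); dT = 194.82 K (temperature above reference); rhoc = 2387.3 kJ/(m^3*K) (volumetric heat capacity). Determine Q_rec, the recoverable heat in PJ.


Step 1: Q_s = Vr*rhoc*dT/1e12 = 4.4607e+09*2387.3*194.82/1e12 = 2074.644 PJ
Step 2: Q_rec = Q_s * RF = 2074.644 * 0.211 = 437.75 PJ
Q_rec = 437.75 PJ


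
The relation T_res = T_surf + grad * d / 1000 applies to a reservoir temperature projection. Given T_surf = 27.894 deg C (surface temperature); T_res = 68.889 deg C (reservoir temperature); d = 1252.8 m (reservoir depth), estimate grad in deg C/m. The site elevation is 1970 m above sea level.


grad = (T_res - T_surf) / d * 1000
grad = (68.889 - 27.894) / 1252.8 * 1000
grad = 32.72270 deg C/km
Convert: 32.72270 deg C/km * 0.001 = 0.032723 deg C/m
grad = 0.032723 deg C/m


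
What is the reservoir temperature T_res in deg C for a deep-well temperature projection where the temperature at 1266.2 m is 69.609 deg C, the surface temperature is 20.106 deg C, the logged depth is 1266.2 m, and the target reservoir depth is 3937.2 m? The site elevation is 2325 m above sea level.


Step 1: grad = (T_d1 - T_surf)/d1 * 1000 = (69.609 - 20.106)/1266.2 * 1000 = 39.09572 deg C/km
Step 2: T_res = T_surf + grad*d2/1000 = 20.106 + 39.09572*3937.2/1000 = 174.03 deg C
T_res = 174.03 deg C


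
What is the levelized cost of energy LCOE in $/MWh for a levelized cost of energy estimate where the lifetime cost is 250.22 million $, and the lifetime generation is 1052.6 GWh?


LCOE = C_tot / E_tot * 100
LCOE = 250.22 / 1052.6 * 100
LCOE = 23.77161 cents/kWh
Convert: 23.77161 cents/kWh * 10.0 = 237.72 $/MWh
LCOE = 237.72 $/MWh


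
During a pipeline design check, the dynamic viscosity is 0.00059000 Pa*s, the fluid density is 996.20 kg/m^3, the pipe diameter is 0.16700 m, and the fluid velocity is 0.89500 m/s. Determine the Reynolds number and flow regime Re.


Step 1: Re = rho*vel*D/mu = 996.2*0.895*0.167/0.00059 = 2.5237e+05
Step 2: Re = 2.5237e+05 > 4000, so flow is turbulent.
Re = 2.5237e+05 (turbulent)


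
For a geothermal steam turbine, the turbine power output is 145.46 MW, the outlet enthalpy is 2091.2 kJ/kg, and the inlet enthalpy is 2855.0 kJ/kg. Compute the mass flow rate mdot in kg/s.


mdot = P * 1000 / (h_in - h_out)
mdot = 145.46 * 1000 / (2855.0 - 2091.2)
mdot = 190.44 kg/s


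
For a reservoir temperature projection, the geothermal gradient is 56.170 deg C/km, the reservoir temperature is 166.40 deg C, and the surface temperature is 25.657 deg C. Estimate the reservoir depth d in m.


d = (T_res - T_surf) / grad * 1000
d = (166.40 - 25.657) / 56.170 * 1000
d = 2505.7 m


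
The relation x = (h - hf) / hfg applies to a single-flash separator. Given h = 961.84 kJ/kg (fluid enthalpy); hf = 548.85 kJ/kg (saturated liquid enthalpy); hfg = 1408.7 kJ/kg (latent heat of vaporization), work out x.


x = (h - hf) / hfg
x = (961.84 - 548.85) / 1408.7
x = 0.29317


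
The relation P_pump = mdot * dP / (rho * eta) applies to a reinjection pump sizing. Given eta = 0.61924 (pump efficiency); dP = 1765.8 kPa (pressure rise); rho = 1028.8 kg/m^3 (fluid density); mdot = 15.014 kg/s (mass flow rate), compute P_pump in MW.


P_pump = mdot * dP / (rho * eta)
P_pump = 15.014 * 1765.8 / (1028.8 * 0.61924)
P_pump = 41.61481 kW
Convert: 41.61481 kW * 0.001 = 0.041615 MW
P_pump = 0.041615 MW


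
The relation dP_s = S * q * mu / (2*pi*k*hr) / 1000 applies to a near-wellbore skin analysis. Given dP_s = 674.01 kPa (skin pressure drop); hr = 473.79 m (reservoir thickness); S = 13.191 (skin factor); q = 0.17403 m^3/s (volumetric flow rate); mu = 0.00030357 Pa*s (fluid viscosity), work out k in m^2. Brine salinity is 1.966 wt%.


k = S*q*mu / (2*pi*dP_s*1000*hr)
k = 13.191*0.17403*0.00030357 / (2*pi*674.01*1000*473.79)
k = 3.4732e-13 m^2


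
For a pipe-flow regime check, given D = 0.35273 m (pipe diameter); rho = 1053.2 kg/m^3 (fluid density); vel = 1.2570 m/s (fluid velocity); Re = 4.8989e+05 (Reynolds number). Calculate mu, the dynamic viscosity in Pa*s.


mu = rho * vel * D / Re
mu = 1053.2 * 1.2570 * 0.35273 / 4.8989e+05
mu = 0.00095321 Pa*s


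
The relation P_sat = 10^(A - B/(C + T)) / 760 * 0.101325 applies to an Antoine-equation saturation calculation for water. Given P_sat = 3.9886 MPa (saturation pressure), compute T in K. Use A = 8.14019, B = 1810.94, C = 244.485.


T = B / (A - log10(P_sat * 760 / 0.101325)) - C
T = 1810.94 / (8.14019 - log10(3.9886 * 760 / 0.101325)) - 244.485
T = 249.7304 deg C
Convert to K: 249.7304 + 273.15 = 522.88 K
T = 522.88 K


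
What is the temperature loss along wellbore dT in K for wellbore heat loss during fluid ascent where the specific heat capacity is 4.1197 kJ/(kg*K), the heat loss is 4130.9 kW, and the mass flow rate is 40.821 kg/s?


dT = Q_loss / (mdot * cp)
dT = 4130.9 / (40.821 * 4.1197)
dT = 24.564 K


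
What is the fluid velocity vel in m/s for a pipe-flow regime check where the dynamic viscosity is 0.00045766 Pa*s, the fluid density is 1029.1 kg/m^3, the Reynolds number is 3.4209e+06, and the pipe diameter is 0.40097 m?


vel = Re * mu / (rho * D)
vel = 3.4209e+06 * 0.00045766 / (1029.1 * 0.40097)
vel = 3.7941 m/s


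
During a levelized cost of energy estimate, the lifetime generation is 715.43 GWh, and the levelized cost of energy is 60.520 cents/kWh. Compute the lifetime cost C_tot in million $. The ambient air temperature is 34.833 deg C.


C_tot = LCOE / 100 * E_tot
C_tot = 60.520 / 100 * 715.43
C_tot = 432.98 million $


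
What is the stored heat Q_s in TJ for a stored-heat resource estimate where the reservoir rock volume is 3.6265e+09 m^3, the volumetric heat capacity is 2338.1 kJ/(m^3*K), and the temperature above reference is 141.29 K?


Q_s = Vr * rhoc * dT / 1e12
Q_s = 3.6265e+09 * 2338.1 * 141.29 / 1e12
Q_s = 1198.015 PJ
Convert: 1198.015 PJ * 1000.0 = 1.1980e+06 TJ
Q_s = 1.1980e+06 TJ


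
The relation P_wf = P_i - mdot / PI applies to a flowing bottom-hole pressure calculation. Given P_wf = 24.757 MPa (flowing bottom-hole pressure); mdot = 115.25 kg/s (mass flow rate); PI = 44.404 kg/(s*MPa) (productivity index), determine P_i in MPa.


P_i = P_wf + mdot / PI
P_i = 24.757 + 115.25 / 44.404
P_i = 27.352 MPa


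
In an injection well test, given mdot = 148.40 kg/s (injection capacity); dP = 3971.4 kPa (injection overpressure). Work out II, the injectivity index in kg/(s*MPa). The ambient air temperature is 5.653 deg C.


II = mdot * 1000 / dP
II = 148.40 * 1000 / 3971.4
II = 37.367 kg/(s*MPa)


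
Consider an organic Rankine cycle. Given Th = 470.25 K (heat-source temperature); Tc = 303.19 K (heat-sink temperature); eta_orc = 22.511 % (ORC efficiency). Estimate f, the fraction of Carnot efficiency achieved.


f = (eta_orc/100) / (1 - Tc/Th)
f = (22.511/100) / (1 - 303.19/470.25)
f = 0.63365
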